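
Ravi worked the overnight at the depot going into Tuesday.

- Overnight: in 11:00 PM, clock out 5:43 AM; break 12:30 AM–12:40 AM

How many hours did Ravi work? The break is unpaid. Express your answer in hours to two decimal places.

6.55 hours

Overnight: 11:00 PM → midnight = 1 h 0 min; midnight → 5:43 AM = 5 h 43 min; span 6 h 43 min; less 10 min break → 6 h 33 min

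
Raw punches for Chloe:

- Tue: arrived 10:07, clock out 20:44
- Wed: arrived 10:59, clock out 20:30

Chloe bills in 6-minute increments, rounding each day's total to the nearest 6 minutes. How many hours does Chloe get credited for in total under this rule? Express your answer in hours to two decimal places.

Tue: 10:07–20:44 = 10 h 37 min → rounds to 10 h 36 min
Wed: 10:59–20:30 = 9 h 31 min → rounds to 9 h 30 min
Total credited: 20 h 6 min.

20.10 hours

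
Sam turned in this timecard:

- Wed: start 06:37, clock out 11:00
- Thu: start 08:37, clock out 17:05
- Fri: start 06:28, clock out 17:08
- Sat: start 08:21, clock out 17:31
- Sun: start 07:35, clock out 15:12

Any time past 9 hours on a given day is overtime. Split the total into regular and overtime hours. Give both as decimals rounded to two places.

Wed: 06:37–11:00 = 4 h 23 min
Thu: 08:37–17:05 = 8 h 28 min
Fri: 06:28–17:08 = 10 h 40 min
Sat: 08:21–17:31 = 9 h 10 min
Sun: 07:35–15:12 = 7 h 37 min
Wed reg 4 h 23 min / OT 0 h 0 min; Thu reg 8 h 28 min / OT 0 h 0 min; Fri reg 9 h 0 min / OT 1 h 40 min; Sat reg 9 h 0 min / OT 0 h 10 min; Sun reg 7 h 37 min / OT 0 h 0 min.
Totals: regular 38 h 28 min, overtime 1 h 50 min.

Regular 38.47 hours, overtime 1.83 hours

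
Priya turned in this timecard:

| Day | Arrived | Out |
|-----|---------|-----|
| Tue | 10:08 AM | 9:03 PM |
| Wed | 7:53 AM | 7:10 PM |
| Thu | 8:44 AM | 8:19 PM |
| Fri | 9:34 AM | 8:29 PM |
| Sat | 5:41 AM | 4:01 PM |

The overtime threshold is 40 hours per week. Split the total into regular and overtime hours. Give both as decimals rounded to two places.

Tue: 10:08 AM–9:03 PM = 10 h 55 min
Wed: 7:53 AM–7:10 PM = 11 h 17 min
Thu: 8:44 AM–8:19 PM = 11 h 35 min
Fri: 9:34 AM–8:29 PM = 10 h 55 min
Sat: 5:41 AM–4:01 PM = 10 h 20 min
Total worked: 55 h 2 min = 55.03 h.
Threshold 40 h → overtime 15 h 2 min, regular 40 h 0 min.

Regular 40.00 hours, overtime 15.03 hours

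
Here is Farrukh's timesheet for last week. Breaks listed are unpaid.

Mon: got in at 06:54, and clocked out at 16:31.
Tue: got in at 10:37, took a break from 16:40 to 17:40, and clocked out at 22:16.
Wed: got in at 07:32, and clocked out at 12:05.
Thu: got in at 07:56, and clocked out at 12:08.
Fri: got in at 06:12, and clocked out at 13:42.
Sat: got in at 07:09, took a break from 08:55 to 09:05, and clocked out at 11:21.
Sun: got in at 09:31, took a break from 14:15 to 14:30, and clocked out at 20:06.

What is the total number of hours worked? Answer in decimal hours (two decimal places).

Mon: 06:54–16:31 = 9 h 37 min
Tue: 10:37–22:16 = 11 h 39 min; less 60 min break → 10 h 39 min
Wed: 07:32–12:05 = 4 h 33 min
Thu: 07:56–12:08 = 4 h 12 min
Fri: 06:12–13:42 = 7 h 30 min
Sat: 07:09–11:21 = 4 h 12 min; less 10 min break → 4 h 2 min
Sun: 09:31–20:06 = 10 h 35 min; less 15 min break → 10 h 20 min
Total: 9 h 37 min + 10 h 39 min + 4 h 33 min + 4 h 12 min + 7 h 30 min + 4 h 2 min + 10 h 20 min = 50 h 53 min.

50.88 hours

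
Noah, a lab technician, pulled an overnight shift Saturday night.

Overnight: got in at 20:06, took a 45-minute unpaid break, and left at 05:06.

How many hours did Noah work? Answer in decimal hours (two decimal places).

Overnight: 20:06 → midnight = 3 h 54 min; midnight → 05:06 = 5 h 6 min; span 9 h 0 min; less 45 min break → 8 h 15 min

8.25 hours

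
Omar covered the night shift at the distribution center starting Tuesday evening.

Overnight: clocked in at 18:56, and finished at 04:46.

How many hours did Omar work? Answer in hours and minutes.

Overnight: 18:56 → midnight = 5 h 4 min; midnight → 04:46 = 4 h 46 min; span 9 h 50 min

9 h 50 min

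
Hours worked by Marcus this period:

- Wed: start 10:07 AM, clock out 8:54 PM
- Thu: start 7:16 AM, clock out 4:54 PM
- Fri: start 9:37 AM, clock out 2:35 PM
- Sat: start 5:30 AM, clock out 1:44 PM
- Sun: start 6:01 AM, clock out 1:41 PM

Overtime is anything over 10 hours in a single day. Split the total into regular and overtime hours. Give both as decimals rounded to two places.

Wed: 10:07 AM–8:54 PM = 10 h 47 min
Thu: 7:16 AM–4:54 PM = 9 h 38 min
Fri: 9:37 AM–2:35 PM = 4 h 58 min
Sat: 5:30 AM–1:44 PM = 8 h 14 min
Sun: 6:01 AM–1:41 PM = 7 h 40 min
Wed reg 10 h 0 min / OT 0 h 47 min; Thu reg 9 h 38 min / OT 0 h 0 min; Fri reg 4 h 58 min / OT 0 h 0 min; Sat reg 8 h 14 min / OT 0 h 0 min; Sun reg 7 h 40 min / OT 0 h 0 min.
Totals: regular 40 h 30 min, overtime 0 h 47 min.

Regular 40.50 hours, overtime 0.78 hours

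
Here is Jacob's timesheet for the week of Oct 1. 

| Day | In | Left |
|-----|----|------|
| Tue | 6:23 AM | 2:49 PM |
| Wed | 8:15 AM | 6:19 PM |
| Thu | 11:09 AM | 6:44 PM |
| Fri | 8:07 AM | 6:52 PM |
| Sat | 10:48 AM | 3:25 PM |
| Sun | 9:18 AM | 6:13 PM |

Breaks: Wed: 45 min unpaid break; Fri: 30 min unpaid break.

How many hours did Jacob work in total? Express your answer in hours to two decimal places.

Tue: 6:23 AM–2:49 PM = 8 h 26 min
Wed: 8:15 AM–6:19 PM = 10 h 4 min; less 45 min break → 9 h 19 min
Thu: 11:09 AM–6:44 PM = 7 h 35 min
Fri: 8:07 AM–6:52 PM = 10 h 45 min; less 30 min break → 10 h 15 min
Sat: 10:48 AM–3:25 PM = 4 h 37 min
Sun: 9:18 AM–6:13 PM = 8 h 55 min
Total: 8 h 26 min + 9 h 19 min + 7 h 35 min + 10 h 15 min + 4 h 37 min + 8 h 55 min = 49 h 7 min.

49.12 hours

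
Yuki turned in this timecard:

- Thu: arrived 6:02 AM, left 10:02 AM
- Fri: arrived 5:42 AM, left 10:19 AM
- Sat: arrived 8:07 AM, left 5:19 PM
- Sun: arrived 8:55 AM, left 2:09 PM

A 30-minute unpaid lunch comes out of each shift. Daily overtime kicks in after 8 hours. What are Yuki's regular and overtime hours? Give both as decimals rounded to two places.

Regular 20.35 hours, overtime 0.70 hours

Thu: 6:02 AM–10:02 AM = 4 h 0 min; less 30 min break → 3 h 30 min
Fri: 5:42 AM–10:19 AM = 4 h 37 min; less 30 min break → 4 h 7 min
Sat: 8:07 AM–5:19 PM = 9 h 12 min; less 30 min break → 8 h 42 min
Sun: 8:55 AM–2:09 PM = 5 h 14 min; less 30 min break → 4 h 44 min
Thu reg 3 h 30 min / OT 0 h 0 min; Fri reg 4 h 7 min / OT 0 h 0 min; Sat reg 8 h 0 min / OT 0 h 42 min; Sun reg 4 h 44 min / OT 0 h 0 min.
Totals: regular 20 h 21 min, overtime 0 h 42 min.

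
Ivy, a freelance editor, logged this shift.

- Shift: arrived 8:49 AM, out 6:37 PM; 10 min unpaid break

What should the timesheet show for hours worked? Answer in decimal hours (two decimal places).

Shift: 8:49 AM–6:37 PM = 9 h 48 min; less 10 min break → 9 h 38 min

9.63 hours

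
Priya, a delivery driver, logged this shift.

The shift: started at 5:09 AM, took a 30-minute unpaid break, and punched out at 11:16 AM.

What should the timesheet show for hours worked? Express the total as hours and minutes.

5 h 37 min

The shift: 5:09 AM–11:16 AM = 6 h 7 min; less 30 min break → 5 h 37 min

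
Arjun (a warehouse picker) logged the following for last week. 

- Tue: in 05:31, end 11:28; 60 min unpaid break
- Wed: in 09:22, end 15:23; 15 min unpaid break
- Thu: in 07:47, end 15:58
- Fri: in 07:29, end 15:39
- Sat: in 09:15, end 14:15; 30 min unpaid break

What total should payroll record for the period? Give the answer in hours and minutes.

31 h 34 min

Tue: 05:31–11:28 = 5 h 57 min; less 60 min break → 4 h 57 min
Wed: 09:22–15:23 = 6 h 1 min; less 15 min break → 5 h 46 min
Thu: 07:47–15:58 = 8 h 11 min
Fri: 07:29–15:39 = 8 h 10 min
Sat: 09:15–14:15 = 5 h 0 min; less 30 min break → 4 h 30 min
Total: 4 h 57 min + 5 h 46 min + 8 h 11 min + 8 h 10 min + 4 h 30 min = 31 h 34 min.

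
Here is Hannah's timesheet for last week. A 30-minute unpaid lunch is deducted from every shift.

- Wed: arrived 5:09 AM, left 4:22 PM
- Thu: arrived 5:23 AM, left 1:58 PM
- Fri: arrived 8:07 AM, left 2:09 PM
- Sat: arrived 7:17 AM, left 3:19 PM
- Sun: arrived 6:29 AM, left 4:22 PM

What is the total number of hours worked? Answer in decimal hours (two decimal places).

Wed: 5:09 AM–4:22 PM = 11 h 13 min; less 30 min break → 10 h 43 min
Thu: 5:23 AM–1:58 PM = 8 h 35 min; less 30 min break → 8 h 5 min
Fri: 8:07 AM–2:09 PM = 6 h 2 min; less 30 min break → 5 h 32 min
Sat: 7:17 AM–3:19 PM = 8 h 2 min; less 30 min break → 7 h 32 min
Sun: 6:29 AM–4:22 PM = 9 h 53 min; less 30 min break → 9 h 23 min
Total: 10 h 43 min + 8 h 5 min + 5 h 32 min + 7 h 32 min + 9 h 23 min = 41 h 15 min.

41.25 hours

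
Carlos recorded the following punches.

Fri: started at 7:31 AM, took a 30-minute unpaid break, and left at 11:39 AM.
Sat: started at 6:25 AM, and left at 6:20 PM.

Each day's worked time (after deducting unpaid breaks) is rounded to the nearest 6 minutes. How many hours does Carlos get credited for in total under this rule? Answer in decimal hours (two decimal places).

Fri: 7:31 AM–11:39 AM = 4 h 8 min − 30 min = 3 h 38 min → rounds to 3 h 36 min
Sat: 6:25 AM–6:20 PM = 11 h 55 min → rounds to 11 h 54 min
Total credited: 15 h 30 min.

15.50 hours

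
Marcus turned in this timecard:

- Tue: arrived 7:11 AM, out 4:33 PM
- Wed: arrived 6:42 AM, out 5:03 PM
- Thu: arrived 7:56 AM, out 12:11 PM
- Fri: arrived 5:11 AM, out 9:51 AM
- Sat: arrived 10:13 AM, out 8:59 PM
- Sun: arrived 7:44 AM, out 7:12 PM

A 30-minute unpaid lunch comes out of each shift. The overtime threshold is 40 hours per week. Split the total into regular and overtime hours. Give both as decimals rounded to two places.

Regular 40.00 hours, overtime 7.87 hours

Tue: 7:11 AM–4:33 PM = 9 h 22 min; less 30 min break → 8 h 52 min
Wed: 6:42 AM–5:03 PM = 10 h 21 min; less 30 min break → 9 h 51 min
Thu: 7:56 AM–12:11 PM = 4 h 15 min; less 30 min break → 3 h 45 min
Fri: 5:11 AM–9:51 AM = 4 h 40 min; less 30 min break → 4 h 10 min
Sat: 10:13 AM–8:59 PM = 10 h 46 min; less 30 min break → 10 h 16 min
Sun: 7:44 AM–7:12 PM = 11 h 28 min; less 30 min break → 10 h 58 min
Total worked: 47 h 52 min = 47.87 h.
Threshold 40 h → overtime 7 h 52 min, regular 40 h 0 min.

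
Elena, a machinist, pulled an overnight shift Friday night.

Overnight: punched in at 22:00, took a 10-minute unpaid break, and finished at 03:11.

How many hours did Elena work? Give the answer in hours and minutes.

Overnight: 22:00 → midnight = 2 h 0 min; midnight → 03:11 = 3 h 11 min; span 5 h 11 min; less 10 min break → 5 h 1 min

5 h 1 min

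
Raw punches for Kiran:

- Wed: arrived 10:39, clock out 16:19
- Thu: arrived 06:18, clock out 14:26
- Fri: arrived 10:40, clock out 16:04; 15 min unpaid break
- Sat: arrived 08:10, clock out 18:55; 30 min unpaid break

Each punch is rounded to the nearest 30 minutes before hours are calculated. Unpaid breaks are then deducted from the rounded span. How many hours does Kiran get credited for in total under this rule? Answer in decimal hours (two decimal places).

29.75 hours

Wed: in 10:39→10:30, out 16:19→16:30; 6 h 0 min
Thu: in 06:18→06:30, out 14:26→14:30; 8 h 0 min
Fri: in 10:40→10:30, out 16:04→16:00; 5 h 30 min − 15 min = 5 h 15 min
Sat: in 08:10→08:00, out 18:55→19:00; 11 h 0 min − 30 min = 10 h 30 min
Total credited: 29 h 45 min.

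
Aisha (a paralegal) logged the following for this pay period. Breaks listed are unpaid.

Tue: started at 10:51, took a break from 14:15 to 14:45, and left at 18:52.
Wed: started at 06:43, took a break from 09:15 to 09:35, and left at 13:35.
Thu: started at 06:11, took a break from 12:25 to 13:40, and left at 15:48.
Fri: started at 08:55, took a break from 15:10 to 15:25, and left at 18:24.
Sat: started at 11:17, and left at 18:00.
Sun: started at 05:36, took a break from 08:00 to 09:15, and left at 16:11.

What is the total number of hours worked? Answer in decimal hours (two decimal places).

47.70 hours

Tue: 10:51–18:52 = 8 h 1 min; less 30 min break → 7 h 31 min
Wed: 06:43–13:35 = 6 h 52 min; less 20 min break → 6 h 32 min
Thu: 06:11–15:48 = 9 h 37 min; less 75 min break → 8 h 22 min
Fri: 08:55–18:24 = 9 h 29 min; less 15 min break → 9 h 14 min
Sat: 11:17–18:00 = 6 h 43 min
Sun: 05:36–16:11 = 10 h 35 min; less 75 min break → 9 h 20 min
Total: 7 h 31 min + 6 h 32 min + 8 h 22 min + 9 h 14 min + 6 h 43 min + 9 h 20 min = 47 h 42 min.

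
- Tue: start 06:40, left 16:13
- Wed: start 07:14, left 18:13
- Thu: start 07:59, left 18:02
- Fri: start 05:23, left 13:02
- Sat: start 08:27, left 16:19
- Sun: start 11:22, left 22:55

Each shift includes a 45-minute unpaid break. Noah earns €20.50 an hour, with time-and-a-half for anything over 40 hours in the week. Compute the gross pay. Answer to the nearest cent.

€1224.36

Tue: 06:40–16:13 = 9 h 33 min; less 45 min break → 8 h 48 min
Wed: 07:14–18:13 = 10 h 59 min; less 45 min break → 10 h 14 min
Thu: 07:59–18:02 = 10 h 3 min; less 45 min break → 9 h 18 min
Fri: 05:23–13:02 = 7 h 39 min; less 45 min break → 6 h 54 min
Sat: 08:27–16:19 = 7 h 52 min; less 45 min break → 7 h 7 min
Sun: 11:22–22:55 = 11 h 33 min; less 45 min break → 10 h 48 min
Total worked: 53 h 9 min = 3189 min.
Regular 40 h 0 min = 2400 min at €20.50/h; overtime 13 h 9 min = 789 min at €30.75/h.
Pay = (2400 × €20.50 + 789 × €30.75) ÷ 60 = €1224.36.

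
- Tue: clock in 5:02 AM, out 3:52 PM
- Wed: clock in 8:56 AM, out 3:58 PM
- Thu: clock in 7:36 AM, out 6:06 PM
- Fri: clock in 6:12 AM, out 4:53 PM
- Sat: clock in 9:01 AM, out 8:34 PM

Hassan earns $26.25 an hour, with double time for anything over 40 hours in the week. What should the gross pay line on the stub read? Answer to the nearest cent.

$1606.50

Tue: 5:02 AM–3:52 PM = 10 h 50 min
Wed: 8:56 AM–3:58 PM = 7 h 2 min
Thu: 7:36 AM–6:06 PM = 10 h 30 min
Fri: 6:12 AM–4:53 PM = 10 h 41 min
Sat: 9:01 AM–8:34 PM = 11 h 33 min
Total worked: 50 h 36 min = 3036 min.
Regular 40 h 0 min = 2400 min at $26.25/h; overtime 10 h 36 min = 636 min at $52.50/h.
Pay = (2400 × $26.25 + 636 × $52.50) ÷ 60 = $1606.50.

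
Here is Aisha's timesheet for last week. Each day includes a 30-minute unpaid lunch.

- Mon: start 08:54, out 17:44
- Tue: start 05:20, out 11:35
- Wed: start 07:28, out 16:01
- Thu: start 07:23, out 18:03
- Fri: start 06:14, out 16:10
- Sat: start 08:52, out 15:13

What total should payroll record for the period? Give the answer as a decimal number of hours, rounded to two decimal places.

Mon: 08:54–17:44 = 8 h 50 min; less 30 min break → 8 h 20 min
Tue: 05:20–11:35 = 6 h 15 min; less 30 min break → 5 h 45 min
Wed: 07:28–16:01 = 8 h 33 min; less 30 min break → 8 h 3 min
Thu: 07:23–18:03 = 10 h 40 min; less 30 min break → 10 h 10 min
Fri: 06:14–16:10 = 9 h 56 min; less 30 min break → 9 h 26 min
Sat: 08:52–15:13 = 6 h 21 min; less 30 min break → 5 h 51 min
Total: 8 h 20 min + 5 h 45 min + 8 h 3 min + 10 h 10 min + 9 h 26 min + 5 h 51 min = 47 h 35 min.

47.58 hours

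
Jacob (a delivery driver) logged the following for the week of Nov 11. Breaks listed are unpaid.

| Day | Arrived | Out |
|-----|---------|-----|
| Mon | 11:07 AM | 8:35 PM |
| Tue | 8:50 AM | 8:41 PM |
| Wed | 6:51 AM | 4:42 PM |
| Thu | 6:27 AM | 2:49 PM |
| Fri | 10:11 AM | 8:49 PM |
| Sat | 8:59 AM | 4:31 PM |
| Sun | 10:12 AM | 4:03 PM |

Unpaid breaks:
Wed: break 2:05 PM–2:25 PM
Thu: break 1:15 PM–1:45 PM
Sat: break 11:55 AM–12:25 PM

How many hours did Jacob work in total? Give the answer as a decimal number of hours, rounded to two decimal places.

62.22 hours

Mon: 11:07 AM–8:35 PM = 9 h 28 min
Tue: 8:50 AM–8:41 PM = 11 h 51 min
Wed: 6:51 AM–4:42 PM = 9 h 51 min; less 20 min break → 9 h 31 min
Thu: 6:27 AM–2:49 PM = 8 h 22 min; less 30 min break → 7 h 52 min
Fri: 10:11 AM–8:49 PM = 10 h 38 min
Sat: 8:59 AM–4:31 PM = 7 h 32 min; less 30 min break → 7 h 2 min
Sun: 10:12 AM–4:03 PM = 5 h 51 min
Total: 9 h 28 min + 11 h 51 min + 9 h 31 min + 7 h 52 min + 10 h 38 min + 7 h 2 min + 5 h 51 min = 62 h 13 min.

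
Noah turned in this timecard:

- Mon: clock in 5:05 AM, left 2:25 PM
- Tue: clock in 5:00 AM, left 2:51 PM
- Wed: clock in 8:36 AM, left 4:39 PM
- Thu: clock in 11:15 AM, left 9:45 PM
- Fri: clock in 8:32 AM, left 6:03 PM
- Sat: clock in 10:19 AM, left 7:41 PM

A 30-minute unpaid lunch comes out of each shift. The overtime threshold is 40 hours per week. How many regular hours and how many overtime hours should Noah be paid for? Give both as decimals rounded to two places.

Mon: 5:05 AM–2:25 PM = 9 h 20 min; less 30 min break → 8 h 50 min
Tue: 5:00 AM–2:51 PM = 9 h 51 min; less 30 min break → 9 h 21 min
Wed: 8:36 AM–4:39 PM = 8 h 3 min; less 30 min break → 7 h 33 min
Thu: 11:15 AM–9:45 PM = 10 h 30 min; less 30 min break → 10 h 0 min
Fri: 8:32 AM–6:03 PM = 9 h 31 min; less 30 min break → 9 h 1 min
Sat: 10:19 AM–7:41 PM = 9 h 22 min; less 30 min break → 8 h 52 min
Total worked: 53 h 37 min = 53.62 h.
Threshold 40 h → overtime 13 h 37 min, regular 40 h 0 min.

Regular 40.00 hours, overtime 13.62 hours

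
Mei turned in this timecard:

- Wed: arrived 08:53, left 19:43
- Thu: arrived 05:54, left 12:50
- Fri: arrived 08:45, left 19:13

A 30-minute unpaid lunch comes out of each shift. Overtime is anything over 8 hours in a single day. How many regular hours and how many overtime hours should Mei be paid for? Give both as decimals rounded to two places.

Wed: 08:53–19:43 = 10 h 50 min; less 30 min break → 10 h 20 min
Thu: 05:54–12:50 = 6 h 56 min; less 30 min break → 6 h 26 min
Fri: 08:45–19:13 = 10 h 28 min; less 30 min break → 9 h 58 min
Wed reg 8 h 0 min / OT 2 h 20 min; Thu reg 6 h 26 min / OT 0 h 0 min; Fri reg 8 h 0 min / OT 1 h 58 min.
Totals: regular 22 h 26 min, overtime 4 h 18 min.

Regular 22.43 hours, overtime 4.30 hours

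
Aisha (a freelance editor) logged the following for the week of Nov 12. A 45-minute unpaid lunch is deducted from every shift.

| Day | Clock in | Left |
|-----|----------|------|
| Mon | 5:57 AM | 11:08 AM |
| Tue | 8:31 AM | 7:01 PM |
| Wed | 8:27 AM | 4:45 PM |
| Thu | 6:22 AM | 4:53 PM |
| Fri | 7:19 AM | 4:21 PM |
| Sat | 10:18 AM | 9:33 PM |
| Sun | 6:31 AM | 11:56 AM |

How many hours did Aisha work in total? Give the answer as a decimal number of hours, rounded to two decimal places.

54.95 hours

Mon: 5:57 AM–11:08 AM = 5 h 11 min; less 45 min break → 4 h 26 min
Tue: 8:31 AM–7:01 PM = 10 h 30 min; less 45 min break → 9 h 45 min
Wed: 8:27 AM–4:45 PM = 8 h 18 min; less 45 min break → 7 h 33 min
Thu: 6:22 AM–4:53 PM = 10 h 31 min; less 45 min break → 9 h 46 min
Fri: 7:19 AM–4:21 PM = 9 h 2 min; less 45 min break → 8 h 17 min
Sat: 10:18 AM–9:33 PM = 11 h 15 min; less 45 min break → 10 h 30 min
Sun: 6:31 AM–11:56 AM = 5 h 25 min; less 45 min break → 4 h 40 min
Total: 4 h 26 min + 9 h 45 min + 7 h 33 min + 9 h 46 min + 8 h 17 min + 10 h 30 min + 4 h 40 min = 54 h 57 min.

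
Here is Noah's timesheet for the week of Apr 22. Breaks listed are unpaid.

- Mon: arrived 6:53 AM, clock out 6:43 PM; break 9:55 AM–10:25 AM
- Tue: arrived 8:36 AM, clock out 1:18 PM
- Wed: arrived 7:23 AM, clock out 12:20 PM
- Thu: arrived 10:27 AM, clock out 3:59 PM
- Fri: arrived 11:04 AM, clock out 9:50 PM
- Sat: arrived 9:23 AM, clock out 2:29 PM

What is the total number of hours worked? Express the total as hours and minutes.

Mon: 6:53 AM–6:43 PM = 11 h 50 min; less 30 min break → 11 h 20 min
Tue: 8:36 AM–1:18 PM = 4 h 42 min
Wed: 7:23 AM–12:20 PM = 4 h 57 min
Thu: 10:27 AM–3:59 PM = 5 h 32 min
Fri: 11:04 AM–9:50 PM = 10 h 46 min
Sat: 9:23 AM–2:29 PM = 5 h 6 min
Total: 11 h 20 min + 4 h 42 min + 4 h 57 min + 5 h 32 min + 10 h 46 min + 5 h 6 min = 42 h 23 min.

42 h 23 min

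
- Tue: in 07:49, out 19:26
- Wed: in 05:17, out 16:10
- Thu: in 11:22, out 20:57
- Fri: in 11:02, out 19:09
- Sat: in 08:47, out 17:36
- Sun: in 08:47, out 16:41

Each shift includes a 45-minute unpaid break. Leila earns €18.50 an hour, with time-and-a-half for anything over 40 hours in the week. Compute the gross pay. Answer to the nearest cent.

€1084.56

Tue: 07:49–19:26 = 11 h 37 min; less 45 min break → 10 h 52 min
Wed: 05:17–16:10 = 10 h 53 min; less 45 min break → 10 h 8 min
Thu: 11:22–20:57 = 9 h 35 min; less 45 min break → 8 h 50 min
Fri: 11:02–19:09 = 8 h 7 min; less 45 min break → 7 h 22 min
Sat: 08:47–17:36 = 8 h 49 min; less 45 min break → 8 h 4 min
Sun: 08:47–16:41 = 7 h 54 min; less 45 min break → 7 h 9 min
Total worked: 52 h 25 min = 3145 min.
Regular 40 h 0 min = 2400 min at €18.50/h; overtime 12 h 25 min = 745 min at €27.75/h.
Pay = (2400 × €18.50 + 745 × €27.75) ÷ 60 = €1084.56.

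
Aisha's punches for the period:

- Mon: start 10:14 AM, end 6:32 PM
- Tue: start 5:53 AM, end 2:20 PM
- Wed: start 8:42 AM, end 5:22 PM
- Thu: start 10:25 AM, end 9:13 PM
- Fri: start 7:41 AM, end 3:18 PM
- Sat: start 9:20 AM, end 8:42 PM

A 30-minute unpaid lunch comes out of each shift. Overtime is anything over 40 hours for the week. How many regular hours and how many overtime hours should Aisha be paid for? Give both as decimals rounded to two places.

Regular 40.00 hours, overtime 12.20 hours

Mon: 10:14 AM–6:32 PM = 8 h 18 min; less 30 min break → 7 h 48 min
Tue: 5:53 AM–2:20 PM = 8 h 27 min; less 30 min break → 7 h 57 min
Wed: 8:42 AM–5:22 PM = 8 h 40 min; less 30 min break → 8 h 10 min
Thu: 10:25 AM–9:13 PM = 10 h 48 min; less 30 min break → 10 h 18 min
Fri: 7:41 AM–3:18 PM = 7 h 37 min; less 30 min break → 7 h 7 min
Sat: 9:20 AM–8:42 PM = 11 h 22 min; less 30 min break → 10 h 52 min
Total worked: 52 h 12 min = 52.20 h.
Threshold 40 h → overtime 12 h 12 min, regular 40 h 0 min.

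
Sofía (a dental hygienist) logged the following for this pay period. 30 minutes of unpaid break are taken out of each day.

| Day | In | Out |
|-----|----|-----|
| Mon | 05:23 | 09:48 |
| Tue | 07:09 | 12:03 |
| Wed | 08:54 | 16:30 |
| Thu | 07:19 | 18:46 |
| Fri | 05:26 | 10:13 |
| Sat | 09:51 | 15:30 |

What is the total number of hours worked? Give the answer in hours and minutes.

35 h 48 min

Mon: 05:23–09:48 = 4 h 25 min; less 30 min break → 3 h 55 min
Tue: 07:09–12:03 = 4 h 54 min; less 30 min break → 4 h 24 min
Wed: 08:54–16:30 = 7 h 36 min; less 30 min break → 7 h 6 min
Thu: 07:19–18:46 = 11 h 27 min; less 30 min break → 10 h 57 min
Fri: 05:26–10:13 = 4 h 47 min; less 30 min break → 4 h 17 min
Sat: 09:51–15:30 = 5 h 39 min; less 30 min break → 5 h 9 min
Total: 3 h 55 min + 4 h 24 min + 7 h 6 min + 10 h 57 min + 4 h 17 min + 5 h 9 min = 35 h 48 min.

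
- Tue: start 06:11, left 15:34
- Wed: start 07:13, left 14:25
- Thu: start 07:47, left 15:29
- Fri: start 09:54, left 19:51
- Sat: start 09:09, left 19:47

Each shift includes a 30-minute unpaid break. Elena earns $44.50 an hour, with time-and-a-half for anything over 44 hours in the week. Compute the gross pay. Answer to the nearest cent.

Tue: 06:11–15:34 = 9 h 23 min; less 30 min break → 8 h 53 min
Wed: 07:13–14:25 = 7 h 12 min; less 30 min break → 6 h 42 min
Thu: 07:47–15:29 = 7 h 42 min; less 30 min break → 7 h 12 min
Fri: 09:54–19:51 = 9 h 57 min; less 30 min break → 9 h 27 min
Sat: 09:09–19:47 = 10 h 38 min; less 30 min break → 10 h 8 min
Total worked: 42 h 22 min = 2542 min.
Regular 42 h 22 min = 2542 min at $44.50/h; overtime 0 h 0 min = 0 min at $66.75/h.
Pay = (2542 × $44.50 + 0 × $66.75) ÷ 60 = $1885.32.

$1885.32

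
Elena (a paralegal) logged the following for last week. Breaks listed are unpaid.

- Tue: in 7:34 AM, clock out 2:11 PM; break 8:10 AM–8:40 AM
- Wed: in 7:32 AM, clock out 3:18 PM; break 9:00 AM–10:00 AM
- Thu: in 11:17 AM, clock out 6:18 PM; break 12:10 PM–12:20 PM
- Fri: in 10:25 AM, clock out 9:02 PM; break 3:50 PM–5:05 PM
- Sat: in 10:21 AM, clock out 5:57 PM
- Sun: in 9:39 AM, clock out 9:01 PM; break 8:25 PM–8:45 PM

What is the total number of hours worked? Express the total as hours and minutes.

Tue: 7:34 AM–2:11 PM = 6 h 37 min; less 30 min break → 6 h 7 min
Wed: 7:32 AM–3:18 PM = 7 h 46 min; less 60 min break → 6 h 46 min
Thu: 11:17 AM–6:18 PM = 7 h 1 min; less 10 min break → 6 h 51 min
Fri: 10:25 AM–9:02 PM = 10 h 37 min; less 75 min break → 9 h 22 min
Sat: 10:21 AM–5:57 PM = 7 h 36 min
Sun: 9:39 AM–9:01 PM = 11 h 22 min; less 20 min break → 11 h 2 min
Total: 6 h 7 min + 6 h 46 min + 6 h 51 min + 9 h 22 min + 7 h 36 min + 11 h 2 min = 47 h 44 min.

47 h 44 min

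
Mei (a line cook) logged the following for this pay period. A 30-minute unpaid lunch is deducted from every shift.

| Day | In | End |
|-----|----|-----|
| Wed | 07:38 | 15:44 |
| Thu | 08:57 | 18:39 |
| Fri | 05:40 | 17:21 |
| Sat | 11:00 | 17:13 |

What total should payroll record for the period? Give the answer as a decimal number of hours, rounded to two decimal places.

Wed: 07:38–15:44 = 8 h 6 min; less 30 min break → 7 h 36 min
Thu: 08:57–18:39 = 9 h 42 min; less 30 min break → 9 h 12 min
Fri: 05:40–17:21 = 11 h 41 min; less 30 min break → 11 h 11 min
Sat: 11:00–17:13 = 6 h 13 min; less 30 min break → 5 h 43 min
Total: 7 h 36 min + 9 h 12 min + 11 h 11 min + 5 h 43 min = 33 h 42 min.

33.70 hours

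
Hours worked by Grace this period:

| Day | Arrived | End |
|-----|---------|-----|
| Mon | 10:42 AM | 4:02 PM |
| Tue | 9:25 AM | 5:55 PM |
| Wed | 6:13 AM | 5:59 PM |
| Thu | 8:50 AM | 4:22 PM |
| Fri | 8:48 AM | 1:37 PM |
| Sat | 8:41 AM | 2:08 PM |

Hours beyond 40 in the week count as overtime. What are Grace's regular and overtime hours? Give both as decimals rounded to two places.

Mon: 10:42 AM–4:02 PM = 5 h 20 min
Tue: 9:25 AM–5:55 PM = 8 h 30 min
Wed: 6:13 AM–5:59 PM = 11 h 46 min
Thu: 8:50 AM–4:22 PM = 7 h 32 min
Fri: 8:48 AM–1:37 PM = 4 h 49 min
Sat: 8:41 AM–2:08 PM = 5 h 27 min
Total worked: 43 h 24 min = 43.40 h.
Threshold 40 h → overtime 3 h 24 min, regular 40 h 0 min.

Regular 40.00 hours, overtime 3.40 hours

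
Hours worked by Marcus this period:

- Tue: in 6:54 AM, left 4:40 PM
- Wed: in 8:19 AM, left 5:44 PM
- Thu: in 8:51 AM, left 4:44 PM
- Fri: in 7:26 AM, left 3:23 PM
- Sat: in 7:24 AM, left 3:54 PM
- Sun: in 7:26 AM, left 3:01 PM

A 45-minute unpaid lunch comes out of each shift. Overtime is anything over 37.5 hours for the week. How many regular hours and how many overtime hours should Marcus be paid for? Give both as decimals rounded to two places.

Regular 37.50 hours, overtime 9.10 hours

Tue: 6:54 AM–4:40 PM = 9 h 46 min; less 45 min break → 9 h 1 min
Wed: 8:19 AM–5:44 PM = 9 h 25 min; less 45 min break → 8 h 40 min
Thu: 8:51 AM–4:44 PM = 7 h 53 min; less 45 min break → 7 h 8 min
Fri: 7:26 AM–3:23 PM = 7 h 57 min; less 45 min break → 7 h 12 min
Sat: 7:24 AM–3:54 PM = 8 h 30 min; less 45 min break → 7 h 45 min
Sun: 7:26 AM–3:01 PM = 7 h 35 min; less 45 min break → 6 h 50 min
Total worked: 46 h 36 min = 46.60 h.
Threshold 37.5 h → overtime 9 h 6 min, regular 37 h 30 min.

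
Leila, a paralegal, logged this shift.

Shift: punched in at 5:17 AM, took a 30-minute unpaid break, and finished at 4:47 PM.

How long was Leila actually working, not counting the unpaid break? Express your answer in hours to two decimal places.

11.00 hours

Shift: 5:17 AM–4:47 PM = 11 h 30 min; less 30 min break → 11 h 0 min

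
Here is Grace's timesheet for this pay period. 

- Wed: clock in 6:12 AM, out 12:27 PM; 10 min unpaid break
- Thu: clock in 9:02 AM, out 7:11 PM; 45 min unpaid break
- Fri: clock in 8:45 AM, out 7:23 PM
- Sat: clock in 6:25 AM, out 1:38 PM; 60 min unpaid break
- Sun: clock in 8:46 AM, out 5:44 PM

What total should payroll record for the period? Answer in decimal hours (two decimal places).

41.30 hours

Wed: 6:12 AM–12:27 PM = 6 h 15 min; less 10 min break → 6 h 5 min
Thu: 9:02 AM–7:11 PM = 10 h 9 min; less 45 min break → 9 h 24 min
Fri: 8:45 AM–7:23 PM = 10 h 38 min
Sat: 6:25 AM–1:38 PM = 7 h 13 min; less 60 min break → 6 h 13 min
Sun: 8:46 AM–5:44 PM = 8 h 58 min
Total: 6 h 5 min + 9 h 24 min + 10 h 38 min + 6 h 13 min + 8 h 58 min = 41 h 18 min.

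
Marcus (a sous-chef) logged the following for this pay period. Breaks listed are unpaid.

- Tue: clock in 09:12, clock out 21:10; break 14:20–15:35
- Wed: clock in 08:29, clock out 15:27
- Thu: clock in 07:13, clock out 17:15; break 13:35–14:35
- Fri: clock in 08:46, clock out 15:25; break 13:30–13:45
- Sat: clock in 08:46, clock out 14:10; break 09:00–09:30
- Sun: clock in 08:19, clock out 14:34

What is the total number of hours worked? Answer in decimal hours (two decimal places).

Tue: 09:12–21:10 = 11 h 58 min; less 75 min break → 10 h 43 min
Wed: 08:29–15:27 = 6 h 58 min
Thu: 07:13–17:15 = 10 h 2 min; less 60 min break → 9 h 2 min
Fri: 08:46–15:25 = 6 h 39 min; less 15 min break → 6 h 24 min
Sat: 08:46–14:10 = 5 h 24 min; less 30 min break → 4 h 54 min
Sun: 08:19–14:34 = 6 h 15 min
Total: 10 h 43 min + 6 h 58 min + 9 h 2 min + 6 h 24 min + 4 h 54 min + 6 h 15 min = 44 h 16 min.

44.27 hours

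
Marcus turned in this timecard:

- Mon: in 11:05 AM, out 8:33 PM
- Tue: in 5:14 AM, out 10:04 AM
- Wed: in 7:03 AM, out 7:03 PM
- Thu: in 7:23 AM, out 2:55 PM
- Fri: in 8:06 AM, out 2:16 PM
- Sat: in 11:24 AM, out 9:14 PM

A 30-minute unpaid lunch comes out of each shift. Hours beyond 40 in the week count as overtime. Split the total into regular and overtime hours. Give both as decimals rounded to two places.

Regular 40.00 hours, overtime 6.83 hours

Mon: 11:05 AM–8:33 PM = 9 h 28 min; less 30 min break → 8 h 58 min
Tue: 5:14 AM–10:04 AM = 4 h 50 min; less 30 min break → 4 h 20 min
Wed: 7:03 AM–7:03 PM = 12 h 0 min; less 30 min break → 11 h 30 min
Thu: 7:23 AM–2:55 PM = 7 h 32 min; less 30 min break → 7 h 2 min
Fri: 8:06 AM–2:16 PM = 6 h 10 min; less 30 min break → 5 h 40 min
Sat: 11:24 AM–9:14 PM = 9 h 50 min; less 30 min break → 9 h 20 min
Total worked: 46 h 50 min = 46.83 h.
Threshold 40 h → overtime 6 h 50 min, regular 40 h 0 min.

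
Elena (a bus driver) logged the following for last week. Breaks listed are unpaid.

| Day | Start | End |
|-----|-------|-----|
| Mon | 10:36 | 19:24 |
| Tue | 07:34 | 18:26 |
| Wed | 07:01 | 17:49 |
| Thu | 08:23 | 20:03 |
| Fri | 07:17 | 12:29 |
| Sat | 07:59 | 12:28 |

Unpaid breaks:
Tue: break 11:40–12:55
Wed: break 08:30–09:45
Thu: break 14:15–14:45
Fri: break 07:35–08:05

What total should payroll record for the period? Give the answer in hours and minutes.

Mon: 10:36–19:24 = 8 h 48 min
Tue: 07:34–18:26 = 10 h 52 min; less 75 min break → 9 h 37 min
Wed: 07:01–17:49 = 10 h 48 min; less 75 min break → 9 h 33 min
Thu: 08:23–20:03 = 11 h 40 min; less 30 min break → 11 h 10 min
Fri: 07:17–12:29 = 5 h 12 min; less 30 min break → 4 h 42 min
Sat: 07:59–12:28 = 4 h 29 min
Total: 8 h 48 min + 9 h 37 min + 9 h 33 min + 11 h 10 min + 4 h 42 min + 4 h 29 min = 48 h 19 min.

48 h 19 min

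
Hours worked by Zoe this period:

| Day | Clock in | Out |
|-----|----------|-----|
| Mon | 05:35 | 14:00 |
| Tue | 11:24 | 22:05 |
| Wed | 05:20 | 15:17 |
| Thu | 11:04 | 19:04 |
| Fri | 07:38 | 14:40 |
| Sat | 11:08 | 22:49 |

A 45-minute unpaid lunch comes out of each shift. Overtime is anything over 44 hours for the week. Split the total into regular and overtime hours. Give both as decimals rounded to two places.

Mon: 05:35–14:00 = 8 h 25 min; less 45 min break → 7 h 40 min
Tue: 11:24–22:05 = 10 h 41 min; less 45 min break → 9 h 56 min
Wed: 05:20–15:17 = 9 h 57 min; less 45 min break → 9 h 12 min
Thu: 11:04–19:04 = 8 h 0 min; less 45 min break → 7 h 15 min
Fri: 07:38–14:40 = 7 h 2 min; less 45 min break → 6 h 17 min
Sat: 11:08–22:49 = 11 h 41 min; less 45 min break → 10 h 56 min
Total worked: 51 h 16 min = 51.27 h.
Threshold 44 h → overtime 7 h 16 min, regular 44 h 0 min.

Regular 44.00 hours, overtime 7.27 hours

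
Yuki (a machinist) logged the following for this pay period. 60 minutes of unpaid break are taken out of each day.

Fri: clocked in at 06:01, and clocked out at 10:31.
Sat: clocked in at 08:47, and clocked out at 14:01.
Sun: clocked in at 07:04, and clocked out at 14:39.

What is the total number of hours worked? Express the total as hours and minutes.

14 h 19 min

Fri: 06:01–10:31 = 4 h 30 min; less 60 min break → 3 h 30 min
Sat: 08:47–14:01 = 5 h 14 min; less 60 min break → 4 h 14 min
Sun: 07:04–14:39 = 7 h 35 min; less 60 min break → 6 h 35 min
Total: 3 h 30 min + 4 h 14 min + 6 h 35 min = 14 h 19 min.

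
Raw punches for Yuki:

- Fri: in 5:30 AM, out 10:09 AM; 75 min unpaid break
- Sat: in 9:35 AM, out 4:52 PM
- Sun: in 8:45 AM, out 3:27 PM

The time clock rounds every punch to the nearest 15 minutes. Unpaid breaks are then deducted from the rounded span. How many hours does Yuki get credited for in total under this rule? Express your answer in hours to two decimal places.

Fri: in 5:30 AM→5:30 AM, out 10:09 AM→10:15 AM; 4 h 45 min − 75 min = 3 h 30 min
Sat: in 9:35 AM→9:30 AM, out 4:52 PM→4:45 PM; 7 h 15 min
Sun: in 8:45 AM→8:45 AM, out 3:27 PM→3:30 PM; 6 h 45 min
Total credited: 17 h 30 min.

17.50 hours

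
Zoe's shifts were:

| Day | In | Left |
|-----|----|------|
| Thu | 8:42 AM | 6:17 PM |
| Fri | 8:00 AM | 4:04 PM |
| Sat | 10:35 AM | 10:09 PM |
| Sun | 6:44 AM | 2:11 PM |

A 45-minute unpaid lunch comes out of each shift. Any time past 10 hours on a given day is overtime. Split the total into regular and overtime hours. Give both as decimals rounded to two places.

Regular 32.85 hours, overtime 0.82 hours

Thu: 8:42 AM–6:17 PM = 9 h 35 min; less 45 min break → 8 h 50 min
Fri: 8:00 AM–4:04 PM = 8 h 4 min; less 45 min break → 7 h 19 min
Sat: 10:35 AM–10:09 PM = 11 h 34 min; less 45 min break → 10 h 49 min
Sun: 6:44 AM–2:11 PM = 7 h 27 min; less 45 min break → 6 h 42 min
Thu reg 8 h 50 min / OT 0 h 0 min; Fri reg 7 h 19 min / OT 0 h 0 min; Sat reg 10 h 0 min / OT 0 h 49 min; Sun reg 6 h 42 min / OT 0 h 0 min.
Totals: regular 32 h 51 min, overtime 0 h 49 min.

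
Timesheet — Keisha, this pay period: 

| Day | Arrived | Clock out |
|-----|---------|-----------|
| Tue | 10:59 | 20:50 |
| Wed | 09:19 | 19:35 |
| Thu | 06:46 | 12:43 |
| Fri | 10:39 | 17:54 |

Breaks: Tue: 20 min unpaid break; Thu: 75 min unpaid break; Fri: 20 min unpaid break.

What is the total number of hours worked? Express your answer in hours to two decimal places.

Tue: 10:59–20:50 = 9 h 51 min; less 20 min break → 9 h 31 min
Wed: 09:19–19:35 = 10 h 16 min
Thu: 06:46–12:43 = 5 h 57 min; less 75 min break → 4 h 42 min
Fri: 10:39–17:54 = 7 h 15 min; less 20 min break → 6 h 55 min
Total: 9 h 31 min + 10 h 16 min + 4 h 42 min + 6 h 55 min = 31 h 24 min.

31.40 hours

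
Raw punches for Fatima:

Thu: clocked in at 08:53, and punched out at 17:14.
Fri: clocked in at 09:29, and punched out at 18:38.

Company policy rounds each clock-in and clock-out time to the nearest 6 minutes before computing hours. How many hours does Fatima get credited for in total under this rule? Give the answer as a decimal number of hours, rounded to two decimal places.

17.40 hours

Thu: in 08:53→08:54, out 17:14→17:12; 8 h 18 min
Fri: in 09:29→09:30, out 18:38→18:36; 9 h 6 min
Total credited: 17 h 24 min.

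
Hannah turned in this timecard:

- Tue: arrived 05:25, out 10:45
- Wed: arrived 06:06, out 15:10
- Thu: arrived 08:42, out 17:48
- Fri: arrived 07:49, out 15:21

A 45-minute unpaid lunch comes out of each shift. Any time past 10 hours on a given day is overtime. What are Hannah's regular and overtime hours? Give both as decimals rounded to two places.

Tue: 05:25–10:45 = 5 h 20 min; less 45 min break → 4 h 35 min
Wed: 06:06–15:10 = 9 h 4 min; less 45 min break → 8 h 19 min
Thu: 08:42–17:48 = 9 h 6 min; less 45 min break → 8 h 21 min
Fri: 07:49–15:21 = 7 h 32 min; less 45 min break → 6 h 47 min
Tue reg 4 h 35 min / OT 0 h 0 min; Wed reg 8 h 19 min / OT 0 h 0 min; Thu reg 8 h 21 min / OT 0 h 0 min; Fri reg 6 h 47 min / OT 0 h 0 min.
Totals: regular 28 h 2 min, overtime 0 h 0 min.

Regular 28.03 hours, overtime 0.00 hours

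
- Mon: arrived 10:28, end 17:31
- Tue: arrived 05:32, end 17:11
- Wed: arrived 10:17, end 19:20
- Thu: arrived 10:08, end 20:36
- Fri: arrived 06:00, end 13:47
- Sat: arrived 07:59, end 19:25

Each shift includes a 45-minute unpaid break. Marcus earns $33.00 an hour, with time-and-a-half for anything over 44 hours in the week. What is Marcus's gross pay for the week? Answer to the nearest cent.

$1894.20

Mon: 10:28–17:31 = 7 h 3 min; less 45 min break → 6 h 18 min
Tue: 05:32–17:11 = 11 h 39 min; less 45 min break → 10 h 54 min
Wed: 10:17–19:20 = 9 h 3 min; less 45 min break → 8 h 18 min
Thu: 10:08–20:36 = 10 h 28 min; less 45 min break → 9 h 43 min
Fri: 06:00–13:47 = 7 h 47 min; less 45 min break → 7 h 2 min
Sat: 07:59–19:25 = 11 h 26 min; less 45 min break → 10 h 41 min
Total worked: 52 h 56 min = 3176 min.
Regular 44 h 0 min = 2640 min at $33.00/h; overtime 8 h 56 min = 536 min at $49.50/h.
Pay = (2640 × $33.00 + 536 × $49.50) ÷ 60 = $1894.20.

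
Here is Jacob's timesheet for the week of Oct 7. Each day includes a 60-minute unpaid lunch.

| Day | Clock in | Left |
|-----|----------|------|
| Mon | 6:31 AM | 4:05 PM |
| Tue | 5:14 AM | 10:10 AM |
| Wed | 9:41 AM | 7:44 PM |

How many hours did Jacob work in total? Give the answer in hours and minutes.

21 h 33 min

Mon: 6:31 AM–4:05 PM = 9 h 34 min; less 60 min break → 8 h 34 min
Tue: 5:14 AM–10:10 AM = 4 h 56 min; less 60 min break → 3 h 56 min
Wed: 9:41 AM–7:44 PM = 10 h 3 min; less 60 min break → 9 h 3 min
Total: 8 h 34 min + 3 h 56 min + 9 h 3 min = 21 h 33 min.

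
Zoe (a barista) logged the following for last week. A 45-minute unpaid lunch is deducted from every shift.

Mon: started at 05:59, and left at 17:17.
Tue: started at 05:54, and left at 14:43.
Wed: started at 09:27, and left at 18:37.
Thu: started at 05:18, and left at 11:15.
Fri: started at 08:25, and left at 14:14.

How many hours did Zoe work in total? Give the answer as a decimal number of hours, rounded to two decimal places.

37.30 hours

Mon: 05:59–17:17 = 11 h 18 min; less 45 min break → 10 h 33 min
Tue: 05:54–14:43 = 8 h 49 min; less 45 min break → 8 h 4 min
Wed: 09:27–18:37 = 9 h 10 min; less 45 min break → 8 h 25 min
Thu: 05:18–11:15 = 5 h 57 min; less 45 min break → 5 h 12 min
Fri: 08:25–14:14 = 5 h 49 min; less 45 min break → 5 h 4 min
Total: 10 h 33 min + 8 h 4 min + 8 h 25 min + 5 h 12 min + 5 h 4 min = 37 h 18 min.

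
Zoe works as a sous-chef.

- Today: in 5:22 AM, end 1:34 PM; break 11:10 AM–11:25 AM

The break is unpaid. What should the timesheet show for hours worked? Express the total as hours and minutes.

Today: 5:22 AM–1:34 PM = 8 h 12 min; less 15 min break → 7 h 57 min

7 h 57 min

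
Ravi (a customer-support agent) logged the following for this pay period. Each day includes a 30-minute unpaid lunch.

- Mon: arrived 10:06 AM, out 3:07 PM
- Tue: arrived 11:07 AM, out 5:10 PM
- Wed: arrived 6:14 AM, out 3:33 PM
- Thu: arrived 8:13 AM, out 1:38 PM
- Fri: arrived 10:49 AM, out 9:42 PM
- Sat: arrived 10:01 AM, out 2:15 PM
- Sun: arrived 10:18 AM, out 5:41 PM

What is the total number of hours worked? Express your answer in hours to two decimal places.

Mon: 10:06 AM–3:07 PM = 5 h 1 min; less 30 min break → 4 h 31 min
Tue: 11:07 AM–5:10 PM = 6 h 3 min; less 30 min break → 5 h 33 min
Wed: 6:14 AM–3:33 PM = 9 h 19 min; less 30 min break → 8 h 49 min
Thu: 8:13 AM–1:38 PM = 5 h 25 min; less 30 min break → 4 h 55 min
Fri: 10:49 AM–9:42 PM = 10 h 53 min; less 30 min break → 10 h 23 min
Sat: 10:01 AM–2:15 PM = 4 h 14 min; less 30 min break → 3 h 44 min
Sun: 10:18 AM–5:41 PM = 7 h 23 min; less 30 min break → 6 h 53 min
Total: 4 h 31 min + 5 h 33 min + 8 h 49 min + 4 h 55 min + 10 h 23 min + 3 h 44 min + 6 h 53 min = 44 h 48 min.

44.80 hours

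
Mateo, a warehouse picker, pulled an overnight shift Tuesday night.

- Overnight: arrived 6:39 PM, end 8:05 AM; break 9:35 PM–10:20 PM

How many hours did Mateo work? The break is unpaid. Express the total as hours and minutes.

Overnight: 6:39 PM → midnight = 5 h 21 min; midnight → 8:05 AM = 8 h 5 min; span 13 h 26 min; less 45 min break → 12 h 41 min

12 h 41 min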